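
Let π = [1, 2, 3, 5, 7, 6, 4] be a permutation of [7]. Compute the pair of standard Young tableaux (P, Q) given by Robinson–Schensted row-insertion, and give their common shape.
P = [1, 2, 3, 4, 6] / [5] / [7];  Q = [1, 2, 3, 4, 5] / [6] / [7];  common shape = (5, 1, 1)

Row-insert the values π_1, π_2, … into P one at a time, bumping the leftmost entry strictly greater than the inserted value down to the next row. The recording tableau Q records, in position (i, j), the step at which that cell was added to P.
  Insert 1 (step 1): P = [1];  Q = [1]
  Insert 2 (step 2): P = [1, 2];  Q = [1, 2]
  Insert 3 (step 3): P = [1, 2, 3];  Q = [1, 2, 3]
  Insert 5 (step 4): P = [1, 2, 3, 5];  Q = [1, 2, 3, 4]
  Insert 7 (step 5): P = [1, 2, 3, 5, 7];  Q = [1, 2, 3, 4, 5]
  Insert 6 (step 6): P = [1, 2, 3, 5, 6] / [7];  Q = [1, 2, 3, 4, 5] / [6]
  Insert 4 (step 7): P = [1, 2, 3, 4, 6] / [5] / [7];  Q = [1, 2, 3, 4, 5] / [6] / [7]
Final shape: (5, 1, 1).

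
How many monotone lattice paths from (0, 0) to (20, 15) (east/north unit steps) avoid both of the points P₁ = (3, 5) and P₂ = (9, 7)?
Number of paths = 2029365696

Inclusion–exclusion. Total paths: C(35, 20) = 3247943160. Through P₁: C(8, 3)·C(27, 17) = 472431960. Through P₂: C(16, 9)·C(19, 11) = 864658080. Since P₁ is strictly southwest of P₂, a monotone path through both must visit P₁ then P₂; paths through both = C(8, 3)·C(8, 6)·C(19, 11) = 118512576. Avoid both = 3247943160 − 472431960 − 864658080 + 118512576 = 2029365696.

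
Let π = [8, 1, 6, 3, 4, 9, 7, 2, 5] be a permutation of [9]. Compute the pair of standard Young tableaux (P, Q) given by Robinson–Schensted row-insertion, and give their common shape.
P = [1, 2, 4, 5] / [3, 7] / [6, 9] / [8];  Q = [1, 3, 5, 6] / [2, 7] / [4, 9] / [8];  common shape = (4, 2, 2, 1)

Row-insert the values π_1, π_2, … into P one at a time, bumping the leftmost entry strictly greater than the inserted value down to the next row. The recording tableau Q records, in position (i, j), the step at which that cell was added to P.
  Insert 8 (step 1): P = [8];  Q = [1]
  Insert 1 (step 2): P = [1] / [8];  Q = [1] / [2]
  Insert 6 (step 3): P = [1, 6] / [8];  Q = [1, 3] / [2]
  Insert 3 (step 4): P = [1, 3] / [6] / [8];  Q = [1, 3] / [2] / [4]
  Insert 4 (step 5): P = [1, 3, 4] / [6] / [8];  Q = [1, 3, 5] / [2] / [4]
  Insert 9 (step 6): P = [1, 3, 4, 9] / [6] / [8];  Q = [1, 3, 5, 6] / [2] / [4]
  Insert 7 (step 7): P = [1, 3, 4, 7] / [6, 9] / [8];  Q = [1, 3, 5, 6] / [2, 7] / [4]
  Insert 2 (step 8): P = [1, 2, 4, 7] / [3, 9] / [6] / [8];  Q = [1, 3, 5, 6] / [2, 7] / [4] / [8]
  Insert 5 (step 9): P = [1, 2, 4, 5] / [3, 7] / [6, 9] / [8];  Q = [1, 3, 5, 6] / [2, 7] / [4, 9] / [8]
Final shape: (4, 2, 2, 1).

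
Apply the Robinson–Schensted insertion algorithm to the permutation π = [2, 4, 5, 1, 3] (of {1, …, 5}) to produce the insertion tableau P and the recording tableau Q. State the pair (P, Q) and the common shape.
P = [1, 3, 5] / [2, 4];  Q = [1, 2, 3] / [4, 5];  common shape = (3, 2)

Row-insert the values π_1, π_2, … into P one at a time, bumping the leftmost entry strictly greater than the inserted value down to the next row. The recording tableau Q records, in position (i, j), the step at which that cell was added to P.
  Insert 2 (step 1): P = [2];  Q = [1]
  Insert 4 (step 2): P = [2, 4];  Q = [1, 2]
  Insert 5 (step 3): P = [2, 4, 5];  Q = [1, 2, 3]
  Insert 1 (step 4): P = [1, 4, 5] / [2];  Q = [1, 2, 3] / [4]
  Insert 3 (step 5): P = [1, 3, 5] / [2, 4];  Q = [1, 2, 3] / [4, 5]
Final shape: (3, 2).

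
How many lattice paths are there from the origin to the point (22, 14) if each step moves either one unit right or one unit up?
Number of paths = 3796297200

A monotone lattice path from (0, 0) to (22, 14) consists of 22 east steps and 14 north steps in some order, so it is determined by which 22 of the 36 steps are east. The count is C(36, 22) = 3796297200.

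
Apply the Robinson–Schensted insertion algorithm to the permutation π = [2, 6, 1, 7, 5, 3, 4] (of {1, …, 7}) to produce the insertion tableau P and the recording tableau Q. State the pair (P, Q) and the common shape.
P = [1, 3, 4] / [2, 5, 7] / [6];  Q = [1, 2, 4] / [3, 5, 7] / [6];  common shape = (3, 3, 1)

Row-insert the values π_1, π_2, … into P one at a time, bumping the leftmost entry strictly greater than the inserted value down to the next row. The recording tableau Q records, in position (i, j), the step at which that cell was added to P.
  Insert 2 (step 1): P = [2];  Q = [1]
  Insert 6 (step 2): P = [2, 6];  Q = [1, 2]
  Insert 1 (step 3): P = [1, 6] / [2];  Q = [1, 2] / [3]
  Insert 7 (step 4): P = [1, 6, 7] / [2];  Q = [1, 2, 4] / [3]
  Insert 5 (step 5): P = [1, 5, 7] / [2, 6];  Q = [1, 2, 4] / [3, 5]
  Insert 3 (step 6): P = [1, 3, 7] / [2, 5] / [6];  Q = [1, 2, 4] / [3, 5] / [6]
  Insert 4 (step 7): P = [1, 3, 4] / [2, 5, 7] / [6];  Q = [1, 2, 4] / [3, 5, 7] / [6]
Final shape: (3, 3, 1).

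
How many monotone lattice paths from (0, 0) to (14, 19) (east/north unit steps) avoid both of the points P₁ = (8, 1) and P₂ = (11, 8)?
Number of paths = 790479108

Inclusion–exclusion. Total paths: C(33, 14) = 818809200. Through P₁: C(9, 8)·C(24, 6) = 1211364. Through P₂: C(19, 11)·C(14, 3) = 27511848. Since P₁ is strictly southwest of P₂, a monotone path through both must visit P₁ then P₂; paths through both = C(9, 8)·C(10, 3)·C(14, 3) = 393120. Avoid both = 818809200 − 1211364 − 27511848 + 393120 = 790479108.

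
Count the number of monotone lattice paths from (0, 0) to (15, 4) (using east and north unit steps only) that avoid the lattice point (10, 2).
Number of paths = 2490

Total paths from (0, 0) to (15, 4): C(19, 15) = 3876. Paths through (10, 2): (paths (0, 0) → (10, 2)) × (paths (10, 2) → (15, 4)) = C(12, 10) · C(7, 5) = 66 · 21 = 1386. Avoidance count = 3876 − 1386 = 2490.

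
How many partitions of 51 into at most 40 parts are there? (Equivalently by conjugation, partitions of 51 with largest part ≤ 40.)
p(51, parts ≤ 40) = 239804

Use the recurrence p(n, m) = p(n, m−1) + p(n−m, m): either the largest part is < m (count p(n, m−1)) or the largest part is exactly m (remove one copy of m, count p(n−m, m)). With p(0, ·) = 1 this gives p(51, parts ≤ 40) = 239804. (By conjugating Young diagrams, this also counts partitions of 51 into at most 40 parts.)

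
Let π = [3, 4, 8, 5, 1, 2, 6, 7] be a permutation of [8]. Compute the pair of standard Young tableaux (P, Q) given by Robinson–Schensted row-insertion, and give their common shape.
P = [1, 2, 5, 6, 7] / [3, 4] / [8];  Q = [1, 2, 3, 7, 8] / [4, 6] / [5];  common shape = (5, 2, 1)

Row-insert the values π_1, π_2, … into P one at a time, bumping the leftmost entry strictly greater than the inserted value down to the next row. The recording tableau Q records, in position (i, j), the step at which that cell was added to P.
  Insert 3 (step 1): P = [3];  Q = [1]
  Insert 4 (step 2): P = [3, 4];  Q = [1, 2]
  Insert 8 (step 3): P = [3, 4, 8];  Q = [1, 2, 3]
  Insert 5 (step 4): P = [3, 4, 5] / [8];  Q = [1, 2, 3] / [4]
  Insert 1 (step 5): P = [1, 4, 5] / [3] / [8];  Q = [1, 2, 3] / [4] / [5]
  Insert 2 (step 6): P = [1, 2, 5] / [3, 4] / [8];  Q = [1, 2, 3] / [4, 6] / [5]
  Insert 6 (step 7): P = [1, 2, 5, 6] / [3, 4] / [8];  Q = [1, 2, 3, 7] / [4, 6] / [5]
  Insert 7 (step 8): P = [1, 2, 5, 6, 7] / [3, 4] / [8];  Q = [1, 2, 3, 7, 8] / [4, 6] / [5]
Final shape: (5, 2, 1).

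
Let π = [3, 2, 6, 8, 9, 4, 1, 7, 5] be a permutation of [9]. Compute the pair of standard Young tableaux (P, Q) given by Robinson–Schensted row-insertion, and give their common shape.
P = [1, 4, 5, 9] / [2, 6, 7] / [3, 8];  Q = [1, 3, 4, 5] / [2, 6, 8] / [7, 9];  common shape = (4, 3, 2)

Row-insert the values π_1, π_2, … into P one at a time, bumping the leftmost entry strictly greater than the inserted value down to the next row. The recording tableau Q records, in position (i, j), the step at which that cell was added to P.
  Insert 3 (step 1): P = [3];  Q = [1]
  Insert 2 (step 2): P = [2] / [3];  Q = [1] / [2]
  Insert 6 (step 3): P = [2, 6] / [3];  Q = [1, 3] / [2]
  Insert 8 (step 4): P = [2, 6, 8] / [3];  Q = [1, 3, 4] / [2]
  Insert 9 (step 5): P = [2, 6, 8, 9] / [3];  Q = [1, 3, 4, 5] / [2]
  Insert 4 (step 6): P = [2, 4, 8, 9] / [3, 6];  Q = [1, 3, 4, 5] / [2, 6]
  Insert 1 (step 7): P = [1, 4, 8, 9] / [2, 6] / [3];  Q = [1, 3, 4, 5] / [2, 6] / [7]
  Insert 7 (step 8): P = [1, 4, 7, 9] / [2, 6, 8] / [3];  Q = [1, 3, 4, 5] / [2, 6, 8] / [7]
  Insert 5 (step 9): P = [1, 4, 5, 9] / [2, 6, 7] / [3, 8];  Q = [1, 3, 4, 5] / [2, 6, 8] / [7, 9]
Final shape: (4, 3, 2).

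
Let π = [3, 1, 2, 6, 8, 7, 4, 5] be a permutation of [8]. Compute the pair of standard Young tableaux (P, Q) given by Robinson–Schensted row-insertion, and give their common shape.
P = [1, 2, 4, 5] / [3, 6, 7] / [8];  Q = [1, 3, 4, 5] / [2, 6, 8] / [7];  common shape = (4, 3, 1)

Row-insert the values π_1, π_2, … into P one at a time, bumping the leftmost entry strictly greater than the inserted value down to the next row. The recording tableau Q records, in position (i, j), the step at which that cell was added to P.
  Insert 3 (step 1): P = [3];  Q = [1]
  Insert 1 (step 2): P = [1] / [3];  Q = [1] / [2]
  Insert 2 (step 3): P = [1, 2] / [3];  Q = [1, 3] / [2]
  Insert 6 (step 4): P = [1, 2, 6] / [3];  Q = [1, 3, 4] / [2]
  Insert 8 (step 5): P = [1, 2, 6, 8] / [3];  Q = [1, 3, 4, 5] / [2]
  Insert 7 (step 6): P = [1, 2, 6, 7] / [3, 8];  Q = [1, 3, 4, 5] / [2, 6]
  Insert 4 (step 7): P = [1, 2, 4, 7] / [3, 6] / [8];  Q = [1, 3, 4, 5] / [2, 6] / [7]
  Insert 5 (step 8): P = [1, 2, 4, 5] / [3, 6, 7] / [8];  Q = [1, 3, 4, 5] / [2, 6, 8] / [7]
Final shape: (4, 3, 1).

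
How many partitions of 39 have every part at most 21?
p(39, parts ≤ 21) = 29973

Use the recurrence p(n, m) = p(n, m−1) + p(n−m, m): either the largest part is < m (count p(n, m−1)) or the largest part is exactly m (remove one copy of m, count p(n−m, m)). With p(0, ·) = 1 this gives p(39, parts ≤ 21) = 29973. (By conjugating Young diagrams, this also counts partitions of 39 into at most 21 parts.)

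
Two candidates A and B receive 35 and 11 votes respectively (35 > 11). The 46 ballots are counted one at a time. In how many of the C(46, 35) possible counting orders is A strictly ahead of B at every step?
Strict-lead orderings = 6960408624

Total orderings of the 46 votes with 35 for A: C(46, 35) = 13340783196. By the Bertrand ballot formula (Cycle Lemma / reflection principle), the number of orderings in which A is strictly ahead of B throughout is (p − q)/(p + q) · C(p + q, p) = (35 − 11)/(35 + 11) · 13340783196 = 6960408624.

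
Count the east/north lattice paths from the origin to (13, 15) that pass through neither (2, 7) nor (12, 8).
Number of paths = 33716616

Inclusion–exclusion. Total paths: C(28, 13) = 37442160. Through P₁: C(9, 2)·C(19, 11) = 2720952. Through P₂: C(20, 12)·C(8, 1) = 1007760. Since P₁ is strictly southwest of P₂, a monotone path through both must visit P₁ then P₂; paths through both = C(9, 2)·C(11, 10)·C(8, 1) = 3168. Avoid both = 37442160 − 2720952 − 1007760 + 3168 = 33716616.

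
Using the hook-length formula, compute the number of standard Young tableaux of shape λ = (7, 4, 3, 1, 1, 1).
# SYT of shape (7, 4, 3, 1, 1, 1) = 2552550

Hook-length formula: f^λ = n! / Π hook(c), product over all cells c of the Young diagram. For λ = (7, 4, 3, 1, 1, 1), n = 17 boxes. Hook lengths by row (left-to-right, top-to-bottom): [12, 8, 7, 5, 3, 2, 1]; [8, 4, 3, 1]; [6, 2, 1]; [3]; [2]; [1]. Product of hooks = 139345920. So f^λ = 17! / 139345920 = 355687428096000 / 139345920 = 2552550.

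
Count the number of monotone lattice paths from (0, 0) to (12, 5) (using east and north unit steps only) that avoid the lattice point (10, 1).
Number of paths = 6023

Total paths from (0, 0) to (12, 5): C(17, 12) = 6188. Paths through (10, 1): (paths (0, 0) → (10, 1)) × (paths (10, 1) → (12, 5)) = C(11, 10) · C(6, 2) = 11 · 15 = 165. Avoidance count = 6188 − 165 = 6023.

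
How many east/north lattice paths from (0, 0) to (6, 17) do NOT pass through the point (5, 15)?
Number of paths = 54435

Total paths from (0, 0) to (6, 17): C(23, 6) = 100947. Paths through (5, 15): (paths (0, 0) → (5, 15)) × (paths (5, 15) → (6, 17)) = C(20, 5) · C(3, 1) = 15504 · 3 = 46512. Avoidance count = 100947 − 46512 = 54435.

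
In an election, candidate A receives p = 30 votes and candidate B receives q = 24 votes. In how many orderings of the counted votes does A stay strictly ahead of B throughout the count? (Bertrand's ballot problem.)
Strict-lead orderings = 155851062397940

Total orderings of the 54 votes with 30 for A: C(54, 30) = 1402659561581460. By the Bertrand ballot formula (Cycle Lemma / reflection principle), the number of orderings in which A is strictly ahead of B throughout is (p − q)/(p + q) · C(p + q, p) = (30 − 24)/(30 + 24) · 1402659561581460 = 155851062397940.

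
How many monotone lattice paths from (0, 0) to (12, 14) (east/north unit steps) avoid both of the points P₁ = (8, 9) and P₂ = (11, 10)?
Number of paths = 5317260

Inclusion–exclusion. Total paths: C(26, 12) = 9657700. Through P₁: C(17, 8)·C(9, 4) = 3063060. Through P₂: C(21, 11)·C(5, 1) = 1763580. Since P₁ is strictly southwest of P₂, a monotone path through both must visit P₁ then P₂; paths through both = C(17, 8)·C(4, 3)·C(5, 1) = 486200. Avoid both = 9657700 − 3063060 − 1763580 + 486200 = 5317260.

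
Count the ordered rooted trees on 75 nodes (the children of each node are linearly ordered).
C_74 = 311496878311103321137536291518809134027240

These ordered rooted trees are counted by the Catalan number C_n = (1/(n + 1)) · C(2n, n). For n = 74: C_74 = (1/75) · C(148, 74) = 23362265873332749085315221863910685052043000/75 = 311496878311103321137536291518809134027240.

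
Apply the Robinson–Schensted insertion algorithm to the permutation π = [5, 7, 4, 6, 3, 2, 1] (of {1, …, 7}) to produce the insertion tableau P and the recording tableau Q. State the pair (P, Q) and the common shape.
P = [1, 6] / [2, 7] / [3] / [4] / [5];  Q = [1, 2] / [3, 4] / [5] / [6] / [7];  common shape = (2, 2, 1, 1, 1)

Row-insert the values π_1, π_2, … into P one at a time, bumping the leftmost entry strictly greater than the inserted value down to the next row. The recording tableau Q records, in position (i, j), the step at which that cell was added to P.
  Insert 5 (step 1): P = [5];  Q = [1]
  Insert 7 (step 2): P = [5, 7];  Q = [1, 2]
  Insert 4 (step 3): P = [4, 7] / [5];  Q = [1, 2] / [3]
  Insert 6 (step 4): P = [4, 6] / [5, 7];  Q = [1, 2] / [3, 4]
  Insert 3 (step 5): P = [3, 6] / [4, 7] / [5];  Q = [1, 2] / [3, 4] / [5]
  Insert 2 (step 6): P = [2, 6] / [3, 7] / [4] / [5];  Q = [1, 2] / [3, 4] / [5] / [6]
  Insert 1 (step 7): P = [1, 6] / [2, 7] / [3] / [4] / [5];  Q = [1, 2] / [3, 4] / [5] / [6] / [7]
Final shape: (2, 2, 1, 1, 1).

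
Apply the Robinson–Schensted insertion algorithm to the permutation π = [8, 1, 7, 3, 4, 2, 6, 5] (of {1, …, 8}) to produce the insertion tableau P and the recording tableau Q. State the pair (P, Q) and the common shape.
P = [1, 2, 4, 5] / [3, 6] / [7] / [8];  Q = [1, 3, 5, 7] / [2, 8] / [4] / [6];  common shape = (4, 2, 1, 1)

Row-insert the values π_1, π_2, … into P one at a time, bumping the leftmost entry strictly greater than the inserted value down to the next row. The recording tableau Q records, in position (i, j), the step at which that cell was added to P.
  Insert 8 (step 1): P = [8];  Q = [1]
  Insert 1 (step 2): P = [1] / [8];  Q = [1] / [2]
  Insert 7 (step 3): P = [1, 7] / [8];  Q = [1, 3] / [2]
  Insert 3 (step 4): P = [1, 3] / [7] / [8];  Q = [1, 3] / [2] / [4]
  Insert 4 (step 5): P = [1, 3, 4] / [7] / [8];  Q = [1, 3, 5] / [2] / [4]
  Insert 2 (step 6): P = [1, 2, 4] / [3] / [7] / [8];  Q = [1, 3, 5] / [2] / [4] / [6]
  Insert 6 (step 7): P = [1, 2, 4, 6] / [3] / [7] / [8];  Q = [1, 3, 5, 7] / [2] / [4] / [6]
  Insert 5 (step 8): P = [1, 2, 4, 5] / [3, 6] / [7] / [8];  Q = [1, 3, 5, 7] / [2, 8] / [4] / [6]
Final shape: (4, 2, 1, 1).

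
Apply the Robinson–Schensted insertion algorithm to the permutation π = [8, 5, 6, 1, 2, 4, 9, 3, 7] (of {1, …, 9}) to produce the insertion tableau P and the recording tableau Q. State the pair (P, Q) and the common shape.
P = [1, 2, 3, 7] / [4, 6, 9] / [5] / [8];  Q = [1, 3, 6, 7] / [2, 5, 9] / [4] / [8];  common shape = (4, 3, 1, 1)

Row-insert the values π_1, π_2, … into P one at a time, bumping the leftmost entry strictly greater than the inserted value down to the next row. The recording tableau Q records, in position (i, j), the step at which that cell was added to P.
  Insert 8 (step 1): P = [8];  Q = [1]
  Insert 5 (step 2): P = [5] / [8];  Q = [1] / [2]
  Insert 6 (step 3): P = [5, 6] / [8];  Q = [1, 3] / [2]
  Insert 1 (step 4): P = [1, 6] / [5] / [8];  Q = [1, 3] / [2] / [4]
  Insert 2 (step 5): P = [1, 2] / [5, 6] / [8];  Q = [1, 3] / [2, 5] / [4]
  Insert 4 (step 6): P = [1, 2, 4] / [5, 6] / [8];  Q = [1, 3, 6] / [2, 5] / [4]
  Insert 9 (step 7): P = [1, 2, 4, 9] / [5, 6] / [8];  Q = [1, 3, 6, 7] / [2, 5] / [4]
  Insert 3 (step 8): P = [1, 2, 3, 9] / [4, 6] / [5] / [8];  Q = [1, 3, 6, 7] / [2, 5] / [4] / [8]
  Insert 7 (step 9): P = [1, 2, 3, 7] / [4, 6, 9] / [5] / [8];  Q = [1, 3, 6, 7] / [2, 5, 9] / [4] / [8]
Final shape: (4, 3, 1, 1).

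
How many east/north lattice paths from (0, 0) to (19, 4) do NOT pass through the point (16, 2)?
Number of paths = 7325

Total paths from (0, 0) to (19, 4): C(23, 19) = 8855. Paths through (16, 2): (paths (0, 0) → (16, 2)) × (paths (16, 2) → (19, 4)) = C(18, 16) · C(5, 3) = 153 · 10 = 1530. Avoidance count = 8855 − 1530 = 7325.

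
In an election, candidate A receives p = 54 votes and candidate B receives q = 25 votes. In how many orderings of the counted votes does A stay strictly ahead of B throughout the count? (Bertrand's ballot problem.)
Strict-lead orderings = 91715965370063062028

Total orderings of the 79 votes with 54 for A: C(79, 54) = 249846940146033858628. By the Bertrand ballot formula (Cycle Lemma / reflection principle), the number of orderings in which A is strictly ahead of B throughout is (p − q)/(p + q) · C(p + q, p) = (54 − 25)/(54 + 25) · 249846940146033858628 = 91715965370063062028.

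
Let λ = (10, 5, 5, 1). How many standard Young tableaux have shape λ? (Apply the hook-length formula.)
# SYT of shape (10, 5, 5, 1) = 34186320

Hook-length formula: f^λ = n! / Π hook(c), product over all cells c of the Young diagram. For λ = (10, 5, 5, 1), n = 21 boxes. Hook lengths by row (left-to-right, top-to-bottom): [13, 11, 10, 9, 8, 5, 4, 3, 2, 1]; [7, 5, 4, 3, 2]; [6, 4, 3, 2, 1]; [1]. Product of hooks = 1494484992000. So f^λ = 21! / 1494484992000 = 51090942171709440000 / 1494484992000 = 34186320.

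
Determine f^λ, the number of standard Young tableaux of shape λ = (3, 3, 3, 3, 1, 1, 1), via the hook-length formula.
# SYT of shape (3, 3, 3, 3, 1, 1, 1) = 25025

Hook-length formula: f^λ = n! / Π hook(c), product over all cells c of the Young diagram. For λ = (3, 3, 3, 3, 1, 1, 1), n = 15 boxes. Hook lengths by row (left-to-right, top-to-bottom): [9, 5, 4]; [8, 4, 3]; [7, 3, 2]; [6, 2, 1]; [3]; [2]; [1]. Product of hooks = 52254720. So f^λ = 15! / 52254720 = 1307674368000 / 52254720 = 25025.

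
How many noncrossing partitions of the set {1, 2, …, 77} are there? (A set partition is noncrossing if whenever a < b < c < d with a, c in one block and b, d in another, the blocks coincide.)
C_77 = 18793142726809884575211361279087545193250040

These noncrossing partitions are counted by the Catalan number C_n = (1/(n + 1)) · C(2n, n). For n = 77: C_77 = (1/78) · C(154, 77) = 1465865132691170996866486179768828525073503120/78 = 18793142726809884575211361279087545193250040.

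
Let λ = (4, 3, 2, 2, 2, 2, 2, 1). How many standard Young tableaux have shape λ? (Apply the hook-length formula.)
# SYT of shape (4, 3, 2, 2, 2, 2, 2, 1) = 1131520

Hook-length formula: f^λ = n! / Π hook(c), product over all cells c of the Young diagram. For λ = (4, 3, 2, 2, 2, 2, 2, 1), n = 18 boxes. Hook lengths by row (left-to-right, top-to-bottom): [11, 9, 3, 1]; [9, 7, 1]; [7, 5]; [6, 4]; [5, 3]; [4, 2]; [3, 1]; [1]. Product of hooks = 5658206400. So f^λ = 18! / 5658206400 = 6402373705728000 / 5658206400 = 1131520.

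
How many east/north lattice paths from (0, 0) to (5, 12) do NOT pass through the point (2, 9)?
Number of paths = 5088

Total paths from (0, 0) to (5, 12): C(17, 5) = 6188. Paths through (2, 9): (paths (0, 0) → (2, 9)) × (paths (2, 9) → (5, 12)) = C(11, 2) · C(6, 3) = 55 · 20 = 1100. Avoidance count = 6188 − 1100 = 5088.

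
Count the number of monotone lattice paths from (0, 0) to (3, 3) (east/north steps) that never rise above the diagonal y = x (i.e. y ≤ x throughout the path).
Number of paths = 5

By the reflection principle (André's argument), the number of monotone paths to (3, 3) with n ≤ m that never go above y = x is C(6, 3) − C(6, 4) = 20 − 15 = 5.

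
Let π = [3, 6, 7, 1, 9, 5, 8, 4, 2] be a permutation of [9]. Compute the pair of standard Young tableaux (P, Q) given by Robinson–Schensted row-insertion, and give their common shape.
P = [1, 2, 7, 8] / [3, 4, 9] / [5] / [6];  Q = [1, 2, 3, 5] / [4, 6, 7] / [8] / [9];  common shape = (4, 3, 1, 1)

Row-insert the values π_1, π_2, … into P one at a time, bumping the leftmost entry strictly greater than the inserted value down to the next row. The recording tableau Q records, in position (i, j), the step at which that cell was added to P.
  Insert 3 (step 1): P = [3];  Q = [1]
  Insert 6 (step 2): P = [3, 6];  Q = [1, 2]
  Insert 7 (step 3): P = [3, 6, 7];  Q = [1, 2, 3]
  Insert 1 (step 4): P = [1, 6, 7] / [3];  Q = [1, 2, 3] / [4]
  Insert 9 (step 5): P = [1, 6, 7, 9] / [3];  Q = [1, 2, 3, 5] / [4]
  Insert 5 (step 6): P = [1, 5, 7, 9] / [3, 6];  Q = [1, 2, 3, 5] / [4, 6]
  Insert 8 (step 7): P = [1, 5, 7, 8] / [3, 6, 9];  Q = [1, 2, 3, 5] / [4, 6, 7]
  Insert 4 (step 8): P = [1, 4, 7, 8] / [3, 5, 9] / [6];  Q = [1, 2, 3, 5] / [4, 6, 7] / [8]
  Insert 2 (step 9): P = [1, 2, 7, 8] / [3, 4, 9] / [5] / [6];  Q = [1, 2, 3, 5] / [4, 6, 7] / [8] / [9]
Final shape: (4, 3, 1, 1).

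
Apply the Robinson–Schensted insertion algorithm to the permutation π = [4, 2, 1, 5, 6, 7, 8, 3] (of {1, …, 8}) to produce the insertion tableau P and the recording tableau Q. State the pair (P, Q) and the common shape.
P = [1, 3, 6, 7, 8] / [2, 5] / [4];  Q = [1, 4, 5, 6, 7] / [2, 8] / [3];  common shape = (5, 2, 1)

Row-insert the values π_1, π_2, … into P one at a time, bumping the leftmost entry strictly greater than the inserted value down to the next row. The recording tableau Q records, in position (i, j), the step at which that cell was added to P.
  Insert 4 (step 1): P = [4];  Q = [1]
  Insert 2 (step 2): P = [2] / [4];  Q = [1] / [2]
  Insert 1 (step 3): P = [1] / [2] / [4];  Q = [1] / [2] / [3]
  Insert 5 (step 4): P = [1, 5] / [2] / [4];  Q = [1, 4] / [2] / [3]
  Insert 6 (step 5): P = [1, 5, 6] / [2] / [4];  Q = [1, 4, 5] / [2] / [3]
  Insert 7 (step 6): P = [1, 5, 6, 7] / [2] / [4];  Q = [1, 4, 5, 6] / [2] / [3]
  Insert 8 (step 7): P = [1, 5, 6, 7, 8] / [2] / [4];  Q = [1, 4, 5, 6, 7] / [2] / [3]
  Insert 3 (step 8): P = [1, 3, 6, 7, 8] / [2, 5] / [4];  Q = [1, 4, 5, 6, 7] / [2, 8] / [3]
Final shape: (5, 2, 1).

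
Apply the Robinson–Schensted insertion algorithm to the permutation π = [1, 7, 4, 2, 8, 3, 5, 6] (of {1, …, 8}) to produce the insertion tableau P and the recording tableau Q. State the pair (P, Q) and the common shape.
P = [1, 2, 3, 5, 6] / [4, 8] / [7];  Q = [1, 2, 5, 7, 8] / [3, 6] / [4];  common shape = (5, 2, 1)

Row-insert the values π_1, π_2, … into P one at a time, bumping the leftmost entry strictly greater than the inserted value down to the next row. The recording tableau Q records, in position (i, j), the step at which that cell was added to P.
  Insert 1 (step 1): P = [1];  Q = [1]
  Insert 7 (step 2): P = [1, 7];  Q = [1, 2]
  Insert 4 (step 3): P = [1, 4] / [7];  Q = [1, 2] / [3]
  Insert 2 (step 4): P = [1, 2] / [4] / [7];  Q = [1, 2] / [3] / [4]
  Insert 8 (step 5): P = [1, 2, 8] / [4] / [7];  Q = [1, 2, 5] / [3] / [4]
  Insert 3 (step 6): P = [1, 2, 3] / [4, 8] / [7];  Q = [1, 2, 5] / [3, 6] / [4]
  Insert 5 (step 7): P = [1, 2, 3, 5] / [4, 8] / [7];  Q = [1, 2, 5, 7] / [3, 6] / [4]
  Insert 6 (step 8): P = [1, 2, 3, 5, 6] / [4, 8] / [7];  Q = [1, 2, 5, 7, 8] / [3, 6] / [4]
Final shape: (5, 2, 1).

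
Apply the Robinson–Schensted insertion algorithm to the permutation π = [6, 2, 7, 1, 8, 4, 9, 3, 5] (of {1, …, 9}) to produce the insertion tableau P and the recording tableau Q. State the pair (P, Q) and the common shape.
P = [1, 3, 5, 9] / [2, 4, 8] / [6, 7];  Q = [1, 3, 5, 7] / [2, 6, 9] / [4, 8];  common shape = (4, 3, 2)

Row-insert the values π_1, π_2, … into P one at a time, bumping the leftmost entry strictly greater than the inserted value down to the next row. The recording tableau Q records, in position (i, j), the step at which that cell was added to P.
  Insert 6 (step 1): P = [6];  Q = [1]
  Insert 2 (step 2): P = [2] / [6];  Q = [1] / [2]
  Insert 7 (step 3): P = [2, 7] / [6];  Q = [1, 3] / [2]
  Insert 1 (step 4): P = [1, 7] / [2] / [6];  Q = [1, 3] / [2] / [4]
  Insert 8 (step 5): P = [1, 7, 8] / [2] / [6];  Q = [1, 3, 5] / [2] / [4]
  Insert 4 (step 6): P = [1, 4, 8] / [2, 7] / [6];  Q = [1, 3, 5] / [2, 6] / [4]
  Insert 9 (step 7): P = [1, 4, 8, 9] / [2, 7] / [6];  Q = [1, 3, 5, 7] / [2, 6] / [4]
  Insert 3 (step 8): P = [1, 3, 8, 9] / [2, 4] / [6, 7];  Q = [1, 3, 5, 7] / [2, 6] / [4, 8]
  Insert 5 (step 9): P = [1, 3, 5, 9] / [2, 4, 8] / [6, 7];  Q = [1, 3, 5, 7] / [2, 6, 9] / [4, 8]
Final shape: (4, 3, 2).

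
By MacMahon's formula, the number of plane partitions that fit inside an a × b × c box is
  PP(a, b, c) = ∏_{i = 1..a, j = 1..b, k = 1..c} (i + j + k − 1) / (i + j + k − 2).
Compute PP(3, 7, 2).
PP(3, 7, 2) = 4950

Evaluate the triple product over i = 1..3, j = 1..7, k = 1..2. The factors are (2/1) · (3/2) · (3/2) · (4/3) · (4/3) · (5/4) · (5/4) · (6/5) · … (42 factors total). The numerators and denominators telescope so the product is an integer; carrying out the multiplication exactly gives PP(3, 7, 2) = 4950.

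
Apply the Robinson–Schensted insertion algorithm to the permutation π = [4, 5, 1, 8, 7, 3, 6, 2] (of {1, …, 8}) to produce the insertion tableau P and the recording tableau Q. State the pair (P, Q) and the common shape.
P = [1, 2, 6] / [3, 5, 7] / [4] / [8];  Q = [1, 2, 4] / [3, 5, 7] / [6] / [8];  common shape = (3, 3, 1, 1)

Row-insert the values π_1, π_2, … into P one at a time, bumping the leftmost entry strictly greater than the inserted value down to the next row. The recording tableau Q records, in position (i, j), the step at which that cell was added to P.
  Insert 4 (step 1): P = [4];  Q = [1]
  Insert 5 (step 2): P = [4, 5];  Q = [1, 2]
  Insert 1 (step 3): P = [1, 5] / [4];  Q = [1, 2] / [3]
  Insert 8 (step 4): P = [1, 5, 8] / [4];  Q = [1, 2, 4] / [3]
  Insert 7 (step 5): P = [1, 5, 7] / [4, 8];  Q = [1, 2, 4] / [3, 5]
  Insert 3 (step 6): P = [1, 3, 7] / [4, 5] / [8];  Q = [1, 2, 4] / [3, 5] / [6]
  Insert 6 (step 7): P = [1, 3, 6] / [4, 5, 7] / [8];  Q = [1, 2, 4] / [3, 5, 7] / [6]
  Insert 2 (step 8): P = [1, 2, 6] / [3, 5, 7] / [4] / [8];  Q = [1, 2, 4] / [3, 5, 7] / [6] / [8]
Final shape: (3, 3, 1, 1).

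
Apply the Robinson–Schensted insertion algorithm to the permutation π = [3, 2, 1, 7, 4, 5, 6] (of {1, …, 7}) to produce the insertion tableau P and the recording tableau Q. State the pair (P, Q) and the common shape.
P = [1, 4, 5, 6] / [2, 7] / [3];  Q = [1, 4, 6, 7] / [2, 5] / [3];  common shape = (4, 2, 1)

Row-insert the values π_1, π_2, … into P one at a time, bumping the leftmost entry strictly greater than the inserted value down to the next row. The recording tableau Q records, in position (i, j), the step at which that cell was added to P.
  Insert 3 (step 1): P = [3];  Q = [1]
  Insert 2 (step 2): P = [2] / [3];  Q = [1] / [2]
  Insert 1 (step 3): P = [1] / [2] / [3];  Q = [1] / [2] / [3]
  Insert 7 (step 4): P = [1, 7] / [2] / [3];  Q = [1, 4] / [2] / [3]
  Insert 4 (step 5): P = [1, 4] / [2, 7] / [3];  Q = [1, 4] / [2, 5] / [3]
  Insert 5 (step 6): P = [1, 4, 5] / [2, 7] / [3];  Q = [1, 4, 6] / [2, 5] / [3]
  Insert 6 (step 7): P = [1, 4, 5, 6] / [2, 7] / [3];  Q = [1, 4, 6, 7] / [2, 5] / [3]
Final shape: (4, 2, 1).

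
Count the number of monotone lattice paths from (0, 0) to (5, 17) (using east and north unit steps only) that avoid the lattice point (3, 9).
Number of paths = 16434

Total paths from (0, 0) to (5, 17): C(22, 5) = 26334. Paths through (3, 9): (paths (0, 0) → (3, 9)) × (paths (3, 9) → (5, 17)) = C(12, 3) · C(10, 2) = 220 · 45 = 9900. Avoidance count = 26334 − 9900 = 16434.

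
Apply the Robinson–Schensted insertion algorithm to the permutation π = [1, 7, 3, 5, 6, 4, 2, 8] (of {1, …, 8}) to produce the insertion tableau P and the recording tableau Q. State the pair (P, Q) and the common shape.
P = [1, 2, 4, 6, 8] / [3] / [5] / [7];  Q = [1, 2, 4, 5, 8] / [3] / [6] / [7];  common shape = (5, 1, 1, 1)

Row-insert the values π_1, π_2, … into P one at a time, bumping the leftmost entry strictly greater than the inserted value down to the next row. The recording tableau Q records, in position (i, j), the step at which that cell was added to P.
  Insert 1 (step 1): P = [1];  Q = [1]
  Insert 7 (step 2): P = [1, 7];  Q = [1, 2]
  Insert 3 (step 3): P = [1, 3] / [7];  Q = [1, 2] / [3]
  Insert 5 (step 4): P = [1, 3, 5] / [7];  Q = [1, 2, 4] / [3]
  Insert 6 (step 5): P = [1, 3, 5, 6] / [7];  Q = [1, 2, 4, 5] / [3]
  Insert 4 (step 6): P = [1, 3, 4, 6] / [5] / [7];  Q = [1, 2, 4, 5] / [3] / [6]
  Insert 2 (step 7): P = [1, 2, 4, 6] / [3] / [5] / [7];  Q = [1, 2, 4, 5] / [3] / [6] / [7]
  Insert 8 (step 8): P = [1, 2, 4, 6, 8] / [3] / [5] / [7];  Q = [1, 2, 4, 5, 8] / [3] / [6] / [7]
Final shape: (5, 1, 1, 1).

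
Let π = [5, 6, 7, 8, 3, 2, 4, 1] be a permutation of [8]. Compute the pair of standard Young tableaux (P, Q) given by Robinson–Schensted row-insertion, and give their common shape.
P = [1, 4, 7, 8] / [2, 6] / [3] / [5];  Q = [1, 2, 3, 4] / [5, 7] / [6] / [8];  common shape = (4, 2, 1, 1)

Row-insert the values π_1, π_2, … into P one at a time, bumping the leftmost entry strictly greater than the inserted value down to the next row. The recording tableau Q records, in position (i, j), the step at which that cell was added to P.
  Insert 5 (step 1): P = [5];  Q = [1]
  Insert 6 (step 2): P = [5, 6];  Q = [1, 2]
  Insert 7 (step 3): P = [5, 6, 7];  Q = [1, 2, 3]
  Insert 8 (step 4): P = [5, 6, 7, 8];  Q = [1, 2, 3, 4]
  Insert 3 (step 5): P = [3, 6, 7, 8] / [5];  Q = [1, 2, 3, 4] / [5]
  Insert 2 (step 6): P = [2, 6, 7, 8] / [3] / [5];  Q = [1, 2, 3, 4] / [5] / [6]
  Insert 4 (step 7): P = [2, 4, 7, 8] / [3, 6] / [5];  Q = [1, 2, 3, 4] / [5, 7] / [6]
  Insert 1 (step 8): P = [1, 4, 7, 8] / [2, 6] / [3] / [5];  Q = [1, 2, 3, 4] / [5, 7] / [6] / [8]
Final shape: (4, 2, 1, 1).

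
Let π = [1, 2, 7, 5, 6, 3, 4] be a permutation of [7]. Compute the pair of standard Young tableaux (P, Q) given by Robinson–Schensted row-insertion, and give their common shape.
P = [1, 2, 3, 4] / [5, 6] / [7];  Q = [1, 2, 3, 5] / [4, 7] / [6];  common shape = (4, 2, 1)

Row-insert the values π_1, π_2, … into P one at a time, bumping the leftmost entry strictly greater than the inserted value down to the next row. The recording tableau Q records, in position (i, j), the step at which that cell was added to P.
  Insert 1 (step 1): P = [1];  Q = [1]
  Insert 2 (step 2): P = [1, 2];  Q = [1, 2]
  Insert 7 (step 3): P = [1, 2, 7];  Q = [1, 2, 3]
  Insert 5 (step 4): P = [1, 2, 5] / [7];  Q = [1, 2, 3] / [4]
  Insert 6 (step 5): P = [1, 2, 5, 6] / [7];  Q = [1, 2, 3, 5] / [4]
  Insert 3 (step 6): P = [1, 2, 3, 6] / [5] / [7];  Q = [1, 2, 3, 5] / [4] / [6]
  Insert 4 (step 7): P = [1, 2, 3, 4] / [5, 6] / [7];  Q = [1, 2, 3, 5] / [4, 7] / [6]
Final shape: (4, 2, 1).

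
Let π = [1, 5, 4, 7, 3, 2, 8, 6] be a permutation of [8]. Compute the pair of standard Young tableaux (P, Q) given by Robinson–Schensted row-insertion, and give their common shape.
P = [1, 2, 6, 8] / [3, 7] / [4] / [5];  Q = [1, 2, 4, 7] / [3, 8] / [5] / [6];  common shape = (4, 2, 1, 1)

Row-insert the values π_1, π_2, … into P one at a time, bumping the leftmost entry strictly greater than the inserted value down to the next row. The recording tableau Q records, in position (i, j), the step at which that cell was added to P.
  Insert 1 (step 1): P = [1];  Q = [1]
  Insert 5 (step 2): P = [1, 5];  Q = [1, 2]
  Insert 4 (step 3): P = [1, 4] / [5];  Q = [1, 2] / [3]
  Insert 7 (step 4): P = [1, 4, 7] / [5];  Q = [1, 2, 4] / [3]
  Insert 3 (step 5): P = [1, 3, 7] / [4] / [5];  Q = [1, 2, 4] / [3] / [5]
  Insert 2 (step 6): P = [1, 2, 7] / [3] / [4] / [5];  Q = [1, 2, 4] / [3] / [5] / [6]
  Insert 8 (step 7): P = [1, 2, 7, 8] / [3] / [4] / [5];  Q = [1, 2, 4, 7] / [3] / [5] / [6]
  Insert 6 (step 8): P = [1, 2, 6, 8] / [3, 7] / [4] / [5];  Q = [1, 2, 4, 7] / [3, 8] / [5] / [6]
Final shape: (4, 2, 1, 1).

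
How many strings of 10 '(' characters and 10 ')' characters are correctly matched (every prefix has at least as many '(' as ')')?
C_10 = 16796

These balanced parentheses are counted by the Catalan number C_n = (1/(n + 1)) · C(2n, n). For n = 10: C_10 = (1/11) · C(20, 10) = 184756/11 = 16796.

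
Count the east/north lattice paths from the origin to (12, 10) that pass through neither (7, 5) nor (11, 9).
Number of paths = 222022

Inclusion–exclusion. Total paths: C(22, 12) = 646646. Through P₁: C(12, 7)·C(10, 5) = 199584. Through P₂: C(20, 11)·C(2, 1) = 335920. Since P₁ is strictly southwest of P₂, a monotone path through both must visit P₁ then P₂; paths through both = C(12, 7)·C(8, 4)·C(2, 1) = 110880. Avoid both = 646646 − 199584 − 335920 + 110880 = 222022.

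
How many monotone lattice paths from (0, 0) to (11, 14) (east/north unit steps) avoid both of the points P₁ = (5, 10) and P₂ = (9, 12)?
Number of paths = 2333460

Inclusion–exclusion. Total paths: C(25, 11) = 4457400. Through P₁: C(15, 5)·C(10, 6) = 630630. Through P₂: C(21, 9)·C(4, 2) = 1763580. Since P₁ is strictly southwest of P₂, a monotone path through both must visit P₁ then P₂; paths through both = C(15, 5)·C(6, 4)·C(4, 2) = 270270. Avoid both = 4457400 − 630630 − 1763580 + 270270 = 2333460.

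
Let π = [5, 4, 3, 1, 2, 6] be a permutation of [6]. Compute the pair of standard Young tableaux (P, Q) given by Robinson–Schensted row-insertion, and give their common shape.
P = [1, 2, 6] / [3] / [4] / [5];  Q = [1, 5, 6] / [2] / [3] / [4];  common shape = (3, 1, 1, 1)

Row-insert the values π_1, π_2, … into P one at a time, bumping the leftmost entry strictly greater than the inserted value down to the next row. The recording tableau Q records, in position (i, j), the step at which that cell was added to P.
  Insert 5 (step 1): P = [5];  Q = [1]
  Insert 4 (step 2): P = [4] / [5];  Q = [1] / [2]
  Insert 3 (step 3): P = [3] / [4] / [5];  Q = [1] / [2] / [3]
  Insert 1 (step 4): P = [1] / [3] / [4] / [5];  Q = [1] / [2] / [3] / [4]
  Insert 2 (step 5): P = [1, 2] / [3] / [4] / [5];  Q = [1, 5] / [2] / [3] / [4]
  Insert 6 (step 6): P = [1, 2, 6] / [3] / [4] / [5];  Q = [1, 5, 6] / [2] / [3] / [4]
Final shape: (3, 1, 1, 1).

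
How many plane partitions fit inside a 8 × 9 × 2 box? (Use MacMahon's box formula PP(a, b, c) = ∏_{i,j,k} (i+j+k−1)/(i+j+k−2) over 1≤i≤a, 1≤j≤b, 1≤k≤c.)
PP(8, 9, 2) = 118195220

Evaluate the triple product over i = 1..8, j = 1..9, k = 1..2. The factors are (2/1) · (3/2) · (3/2) · (4/3) · (4/3) · (5/4) · (5/4) · (6/5) · … (144 factors total). The numerators and denominators telescope so the product is an integer; carrying out the multiplication exactly gives PP(8, 9, 2) = 118195220.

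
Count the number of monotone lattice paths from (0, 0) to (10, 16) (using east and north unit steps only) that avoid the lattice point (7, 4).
Number of paths = 5161585

Total paths from (0, 0) to (10, 16): C(26, 10) = 5311735. Paths through (7, 4): (paths (0, 0) → (7, 4)) × (paths (7, 4) → (10, 16)) = C(11, 7) · C(15, 3) = 330 · 455 = 150150. Avoidance count = 5311735 − 150150 = 5161585.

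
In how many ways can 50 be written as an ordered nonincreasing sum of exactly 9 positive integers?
p(50, 9 parts) = 15224

Partitions of n into exactly k parts are in bijection with partitions of n − k into at most k parts (subtract 1 from each part). So p(50, exactly 9) = p(41, parts ≤ 9). Computing via the recurrence p(m, j) = p(m, j−1) + p(m−j, j) gives 15224.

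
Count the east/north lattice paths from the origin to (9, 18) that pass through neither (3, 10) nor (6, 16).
Number of paths = 3322077

Inclusion–exclusion. Total paths: C(27, 9) = 4686825. Through P₁: C(13, 3)·C(14, 6) = 858858. Through P₂: C(22, 6)·C(5, 3) = 746130. Since P₁ is strictly southwest of P₂, a monotone path through both must visit P₁ then P₂; paths through both = C(13, 3)·C(9, 3)·C(5, 3) = 240240. Avoid both = 4686825 − 858858 − 746130 + 240240 = 3322077.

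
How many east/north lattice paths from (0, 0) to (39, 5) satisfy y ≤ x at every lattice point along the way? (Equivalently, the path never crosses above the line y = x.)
Number of paths = 950257

By the reflection principle (André's argument), the number of monotone paths to (39, 5) with n ≤ m that never go above y = x is C(44, 39) − C(44, 40) = 1086008 − 135751 = 950257.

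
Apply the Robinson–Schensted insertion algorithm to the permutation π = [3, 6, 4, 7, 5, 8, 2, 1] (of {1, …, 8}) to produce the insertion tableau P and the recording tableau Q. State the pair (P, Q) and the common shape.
P = [1, 4, 5, 8] / [2, 7] / [3] / [6];  Q = [1, 2, 4, 6] / [3, 5] / [7] / [8];  common shape = (4, 2, 1, 1)

Row-insert the values π_1, π_2, … into P one at a time, bumping the leftmost entry strictly greater than the inserted value down to the next row. The recording tableau Q records, in position (i, j), the step at which that cell was added to P.
  Insert 3 (step 1): P = [3];  Q = [1]
  Insert 6 (step 2): P = [3, 6];  Q = [1, 2]
  Insert 4 (step 3): P = [3, 4] / [6];  Q = [1, 2] / [3]
  Insert 7 (step 4): P = [3, 4, 7] / [6];  Q = [1, 2, 4] / [3]
  Insert 5 (step 5): P = [3, 4, 5] / [6, 7];  Q = [1, 2, 4] / [3, 5]
  Insert 8 (step 6): P = [3, 4, 5, 8] / [6, 7];  Q = [1, 2, 4, 6] / [3, 5]
  Insert 2 (step 7): P = [2, 4, 5, 8] / [3, 7] / [6];  Q = [1, 2, 4, 6] / [3, 5] / [7]
  Insert 1 (step 8): P = [1, 4, 5, 8] / [2, 7] / [3] / [6];  Q = [1, 2, 4, 6] / [3, 5] / [7] / [8]
Final shape: (4, 2, 1, 1).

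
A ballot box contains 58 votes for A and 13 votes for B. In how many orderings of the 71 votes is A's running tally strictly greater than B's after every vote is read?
Strict-lead orderings = 36826940971800

Total orderings of the 71 votes with 58 for A: C(71, 58) = 58104729088840. By the Bertrand ballot formula (Cycle Lemma / reflection principle), the number of orderings in which A is strictly ahead of B throughout is (p − q)/(p + q) · C(p + q, p) = (58 − 13)/(58 + 13) · 58104729088840 = 36826940971800.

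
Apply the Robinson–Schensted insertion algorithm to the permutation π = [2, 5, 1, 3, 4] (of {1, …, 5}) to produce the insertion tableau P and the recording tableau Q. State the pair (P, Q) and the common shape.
P = [1, 3, 4] / [2, 5];  Q = [1, 2, 5] / [3, 4];  common shape = (3, 2)

Row-insert the values π_1, π_2, … into P one at a time, bumping the leftmost entry strictly greater than the inserted value down to the next row. The recording tableau Q records, in position (i, j), the step at which that cell was added to P.
  Insert 2 (step 1): P = [2];  Q = [1]
  Insert 5 (step 2): P = [2, 5];  Q = [1, 2]
  Insert 1 (step 3): P = [1, 5] / [2];  Q = [1, 2] / [3]
  Insert 3 (step 4): P = [1, 3] / [2, 5];  Q = [1, 2] / [3, 4]
  Insert 4 (step 5): P = [1, 3, 4] / [2, 5];  Q = [1, 2, 5] / [3, 4]
Final shape: (3, 2).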